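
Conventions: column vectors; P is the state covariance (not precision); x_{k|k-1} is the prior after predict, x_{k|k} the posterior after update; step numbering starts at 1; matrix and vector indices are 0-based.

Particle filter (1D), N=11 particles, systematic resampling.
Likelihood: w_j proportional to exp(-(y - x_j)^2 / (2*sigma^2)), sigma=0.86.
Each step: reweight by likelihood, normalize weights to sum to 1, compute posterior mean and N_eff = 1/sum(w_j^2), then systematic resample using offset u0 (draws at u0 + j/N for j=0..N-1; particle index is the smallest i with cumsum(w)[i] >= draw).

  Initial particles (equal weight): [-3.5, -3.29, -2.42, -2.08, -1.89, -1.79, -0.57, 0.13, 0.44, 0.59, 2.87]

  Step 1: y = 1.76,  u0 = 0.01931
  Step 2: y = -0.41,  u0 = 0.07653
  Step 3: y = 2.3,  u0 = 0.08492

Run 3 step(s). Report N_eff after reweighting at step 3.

N_eff = 8.0725

step 1: w=[0.0000, 0.0000, 0.0000, 0.0000, 0.0001, 0.0001, 0.0191, 0.1247, 0.2314, 0.2978, 0.3267]  mean=1.2199  Neff=3.7754  idx=[6, 7, 8, 8, 9, 9, 9, 9, 10, 10, 10]
step 2: w=[0.1939, 0.1620, 0.1211, 0.1211, 0.1004, 0.1004, 0.1004, 0.1004, 0.0001, 0.0001, 0.0001]  mean=0.2551  Neff=7.4918  idx=[0, 0, 1, 1, 2, 3, 4, 5, 6, 6, 7]
step 3: w=[0.0039, 0.0039, 0.0425, 0.0425, 0.0988, 0.0988, 0.1419, 0.1419, 0.1419, 0.1419, 0.1419]  mean=0.5122  Neff=8.0725  idx=[3, 4, 5, 6, 7, 7, 8, 9, 9, 10, 10]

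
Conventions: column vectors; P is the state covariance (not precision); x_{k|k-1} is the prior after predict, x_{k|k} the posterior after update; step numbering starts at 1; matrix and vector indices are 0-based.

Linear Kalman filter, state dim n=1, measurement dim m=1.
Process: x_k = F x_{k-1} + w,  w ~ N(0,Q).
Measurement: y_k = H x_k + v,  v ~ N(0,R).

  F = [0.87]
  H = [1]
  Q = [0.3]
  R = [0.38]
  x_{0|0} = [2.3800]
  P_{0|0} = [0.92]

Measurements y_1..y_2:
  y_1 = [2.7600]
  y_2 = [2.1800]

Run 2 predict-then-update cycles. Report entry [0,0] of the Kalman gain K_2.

step 1: x^-=[2.0706]  P^-=[0.9963]  S=[1.3763]  K=[0.7239]  nu=[0.6894]  x^+=[2.5697]  P^+=[0.2751]
step 2: x^-=[2.2356]  P^-=[0.5082]  S=[0.8882]  K=[0.5722]  nu=[-0.0556]  x^+=[2.2038]  P^+=[0.2174]

K[0,0] = 0.5722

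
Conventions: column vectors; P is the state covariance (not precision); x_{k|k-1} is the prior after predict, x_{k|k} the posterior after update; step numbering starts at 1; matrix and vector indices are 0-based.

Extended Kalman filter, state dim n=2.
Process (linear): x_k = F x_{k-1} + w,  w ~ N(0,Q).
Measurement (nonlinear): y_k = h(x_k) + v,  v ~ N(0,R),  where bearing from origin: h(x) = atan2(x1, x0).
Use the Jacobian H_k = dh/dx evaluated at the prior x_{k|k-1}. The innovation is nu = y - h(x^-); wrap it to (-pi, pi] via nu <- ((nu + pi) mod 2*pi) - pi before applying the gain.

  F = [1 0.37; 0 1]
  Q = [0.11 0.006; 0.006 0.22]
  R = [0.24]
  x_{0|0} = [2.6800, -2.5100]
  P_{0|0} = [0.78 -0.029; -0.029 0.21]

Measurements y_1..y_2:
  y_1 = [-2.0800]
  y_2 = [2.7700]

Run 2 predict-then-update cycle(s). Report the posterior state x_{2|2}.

x_post = [-1.7937, -3.0314]

step 1: x^-=[1.7513, -2.5100]  P^-=[0.8973 0.0547; 0.0547 0.4300]  H_jac=[0.2680 0.1870]  S=[0.3249]  K=[0.7714; 0.2925]  nu=[-1.1184]  x^+=[0.8885, -2.8372]  P^+=[0.7039 -0.0186; -0.0186 0.4022]
step 2: x^-=[-0.1612, -2.8372]  P^-=[0.8552 0.1362; 0.1362 0.6222]  H_jac=[0.3513 -0.0200]  S=[0.3439]  K=[0.8658; 0.1030]  nu=[-1.8856]  x^+=[-1.7937, -3.0314]  P^+=[0.5974 0.1055; 0.1055 0.6185]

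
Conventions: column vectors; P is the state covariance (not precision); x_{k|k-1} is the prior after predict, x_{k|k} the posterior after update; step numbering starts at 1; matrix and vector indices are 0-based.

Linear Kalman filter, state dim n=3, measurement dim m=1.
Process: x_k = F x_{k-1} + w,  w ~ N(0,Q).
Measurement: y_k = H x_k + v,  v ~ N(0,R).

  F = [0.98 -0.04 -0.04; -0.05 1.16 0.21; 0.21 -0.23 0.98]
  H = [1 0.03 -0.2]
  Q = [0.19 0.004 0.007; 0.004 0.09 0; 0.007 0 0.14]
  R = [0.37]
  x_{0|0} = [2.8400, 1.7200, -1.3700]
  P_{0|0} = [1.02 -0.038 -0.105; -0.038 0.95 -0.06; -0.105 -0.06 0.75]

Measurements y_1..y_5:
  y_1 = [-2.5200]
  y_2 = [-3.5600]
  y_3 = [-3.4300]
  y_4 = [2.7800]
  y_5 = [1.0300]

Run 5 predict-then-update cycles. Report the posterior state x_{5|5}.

x_post = [-0.4461, 2.3161, -5.2693]

step 1: x^-=[2.7692, 1.5655, -1.1418]  P^-=[1.1833 -0.1582 0.1070; -0.1582 1.3813 -0.1843; 0.1070 -0.1843 0.9430]  S=[1.5422]  K=[0.7503; -0.0518; -0.0565]  nu=[-5.5645]  x^+=[-1.4061, 1.8537, -0.8273]  P^+=[0.3150 -0.0982 0.1724; -0.0982 1.3772 -0.1888; 0.1724 -0.1888 0.9381]
step 2: x^-=[-1.4190, 2.0468, -1.5324]  P^-=[0.4899 -0.1489 0.2405; -0.1489 1.9011 -0.4091; 0.2405 -0.4091 1.2933]  S=[0.8131]  K=[0.5378; -0.0124; -0.0375]  nu=[-2.5089]  x^+=[-2.7683, 2.0779, -1.4384]  P^+=[0.2547 -0.1435 0.2569; -0.1435 1.9010 -0.4095; 0.2569 -0.4095 1.2921]
step 3: x^-=[-2.7386, 2.2467, -2.4689]  P^-=[0.4295 -0.1952 0.3166; -0.1952 2.5173 -0.7275; 0.3166 -0.7275 1.7969]  S=[0.7440]  K=[0.4843; 0.0348; -0.0868]  nu=[-1.2526]  x^+=[-3.3452, 2.2031, -2.3602]  P^+=[0.2550 -0.2077 0.3479; -0.2077 2.5164 -0.7253; 0.3479 -0.7253 1.7913]
step 4: x^-=[-3.2720, 2.2273, -3.5222]  P^-=[0.4285 -0.2648 0.4139; -0.2648 3.2191 -1.1496; 0.4139 -1.1496 2.4950]  S=[0.7335]  K=[0.4605; 0.0841; -0.1630]  nu=[5.2808]  x^+=[-0.8405, 2.6715, -4.3829]  P^+=[0.2730 -0.2932 0.4690; -0.2932 3.2139 -1.1395; 0.4690 -1.1395 2.4755]
step 5: x^-=[-0.7552, 2.2206, -5.0862]  P^-=[0.4438 -0.3533 0.5449; -0.3533 3.9935 -1.6683; 0.5449 -1.6683 3.4345]  S=[0.7357]  K=[0.4408; 0.1362; -0.2611]  nu=[0.7013]  x^+=[-0.4461, 2.3161, -5.2693]  P^+=[0.3009 -0.3974 0.6296; -0.3974 3.9799 -1.6422; 0.6296 -1.6422 3.3844]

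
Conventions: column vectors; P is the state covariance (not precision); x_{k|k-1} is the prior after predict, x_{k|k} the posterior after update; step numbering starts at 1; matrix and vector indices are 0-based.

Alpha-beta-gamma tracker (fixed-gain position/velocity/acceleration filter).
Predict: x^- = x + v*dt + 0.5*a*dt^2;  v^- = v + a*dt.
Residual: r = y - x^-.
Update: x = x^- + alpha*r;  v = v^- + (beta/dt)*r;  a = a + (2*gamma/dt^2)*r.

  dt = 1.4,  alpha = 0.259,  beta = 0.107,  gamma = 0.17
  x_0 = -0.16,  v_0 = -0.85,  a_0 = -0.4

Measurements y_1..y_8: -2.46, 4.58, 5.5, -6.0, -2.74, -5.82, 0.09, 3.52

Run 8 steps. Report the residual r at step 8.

resid = 6.3086

step 1: x_pred=-1.7420  r=-0.7180  x^+=-1.9280  v^+=-1.4649  a^+=-0.5246
step 2: x_pred=-4.4928  r=9.0728  x^+=-2.1430  v^+=-1.5058  a^+=1.0493
step 3: x_pred=-3.2228  r=8.7228  x^+=-0.9636  v^+=0.6299  a^+=2.5625
step 4: x_pred=2.4294  r=-8.4294  x^+=0.2462  v^+=3.5731  a^+=1.1002
step 5: x_pred=6.3267  r=-9.0667  x^+=3.9784  v^+=4.4204  a^+=-0.4726
step 6: x_pred=9.7038  r=-15.5238  x^+=5.6832  v^+=2.5723  a^+=-3.1655
step 7: x_pred=6.1822  r=-6.0922  x^+=4.6043  v^+=-2.3250  a^+=-4.2223
step 8: x_pred=-2.7886  r=6.3086  x^+=-1.1547  v^+=-7.7541  a^+=-3.1280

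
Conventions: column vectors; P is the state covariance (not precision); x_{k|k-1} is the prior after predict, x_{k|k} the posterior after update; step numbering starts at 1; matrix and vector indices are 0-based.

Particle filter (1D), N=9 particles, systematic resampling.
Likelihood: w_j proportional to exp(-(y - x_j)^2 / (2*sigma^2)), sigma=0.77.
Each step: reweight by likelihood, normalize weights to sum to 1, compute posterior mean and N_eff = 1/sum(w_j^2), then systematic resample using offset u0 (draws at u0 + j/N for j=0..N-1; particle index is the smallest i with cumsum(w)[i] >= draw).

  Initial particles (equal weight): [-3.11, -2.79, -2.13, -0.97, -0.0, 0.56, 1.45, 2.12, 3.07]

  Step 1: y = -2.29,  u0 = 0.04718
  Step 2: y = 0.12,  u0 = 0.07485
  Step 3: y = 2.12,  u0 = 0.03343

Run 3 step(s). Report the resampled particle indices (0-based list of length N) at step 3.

step 1: w=[0.2182, 0.3116, 0.3766, 0.0885, 0.0046, 0.0004, 0.0000, 0.0000, 0.0000]  mean=-2.4359  Neff=3.3967  idx=[0, 0, 1, 1, 1, 2, 2, 2, 3]
step 2: w=[0.0004, 0.0004, 0.0019, 0.0019, 0.0019, 0.0340, 0.0340, 0.0340, 0.8916]  mean=-1.1003  Neff=1.2525  idx=[7, 8, 8, 8, 8, 8, 8, 8, 8]
step 3: w=[0.0001, 0.1250, 0.1250, 0.1250, 0.1250, 0.1250, 0.1250, 0.1250, 0.1250]  mean=-0.9701  Neff=8.0015  idx=[1, 2, 3, 3, 4, 5, 6, 7, 8]

resampled_idx = [1, 2, 3, 3, 4, 5, 6, 7, 8]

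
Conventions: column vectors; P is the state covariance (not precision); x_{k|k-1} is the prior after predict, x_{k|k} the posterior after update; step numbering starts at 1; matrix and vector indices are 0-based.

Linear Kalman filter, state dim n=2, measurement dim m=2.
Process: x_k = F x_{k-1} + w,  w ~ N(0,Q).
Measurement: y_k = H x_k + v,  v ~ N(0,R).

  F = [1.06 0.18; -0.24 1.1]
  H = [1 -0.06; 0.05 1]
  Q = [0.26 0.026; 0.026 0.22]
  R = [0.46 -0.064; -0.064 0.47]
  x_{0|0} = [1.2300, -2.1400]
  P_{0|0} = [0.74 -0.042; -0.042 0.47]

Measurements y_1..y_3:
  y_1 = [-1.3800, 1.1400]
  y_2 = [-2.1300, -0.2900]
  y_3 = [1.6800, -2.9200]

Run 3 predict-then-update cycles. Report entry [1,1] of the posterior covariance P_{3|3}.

P_post[1,1] = 0.2595

step 1: x^-=[0.9186, -2.6492]  P^-=[1.0907 -0.1164; -0.1164 0.8535]  S=[1.5677 -0.1767; -0.1767 1.3146]  K=[0.7056 0.0478; -0.0347 0.6402]  nu=[-2.4576, 3.7433]  x^+=[-0.6364, -0.1675]  P^+=[0.3192 -0.0386; -0.0386 0.3050]
step 2: x^-=[-0.7047, -0.0316]  P^-=[0.6138 -0.0382; -0.0382 0.6279]  S=[1.0806 -0.1091; -0.1091 1.0956]  K=[0.5752 0.0504; -0.0127 0.5701]  nu=[-1.4272, -0.2232]  x^+=[-1.5369, -0.1407]  P^+=[0.2598 -0.0261; -0.0261 0.2701]
step 3: x^-=[-1.6544, 0.2141]  P^-=[0.5507 -0.0159; -0.0159 0.5755]  S=[1.0147 -0.0869; -0.0869 1.0453]  K=[0.5485 0.0567; -0.0027 0.5496]  nu=[3.3473, -3.0513]  x^+=[0.0087, -1.4719]  P^+=[0.2474 -0.0208; -0.0208 0.2595]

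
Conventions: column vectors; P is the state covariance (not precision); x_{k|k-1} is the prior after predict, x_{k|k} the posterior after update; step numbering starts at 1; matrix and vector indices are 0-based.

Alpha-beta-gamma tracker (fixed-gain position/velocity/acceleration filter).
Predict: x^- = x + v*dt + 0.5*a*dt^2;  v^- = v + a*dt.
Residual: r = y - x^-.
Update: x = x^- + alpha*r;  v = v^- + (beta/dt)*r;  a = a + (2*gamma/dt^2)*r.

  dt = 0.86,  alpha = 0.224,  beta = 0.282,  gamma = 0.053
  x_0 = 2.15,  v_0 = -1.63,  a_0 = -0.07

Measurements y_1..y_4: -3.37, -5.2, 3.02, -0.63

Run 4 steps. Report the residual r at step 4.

step 1: x_pred=0.7223  r=-4.0923  x^+=-0.1944  v^+=-3.0321  a^+=-0.6565
step 2: x_pred=-3.0447  r=-2.1553  x^+=-3.5275  v^+=-4.3034  a^+=-0.9654
step 3: x_pred=-7.5855  r=10.6055  x^+=-5.2098  v^+=-1.6561  a^+=0.5546
step 4: x_pred=-6.4290  r=5.7990  x^+=-5.1300  v^+=0.7224  a^+=1.3857

resid = 5.7990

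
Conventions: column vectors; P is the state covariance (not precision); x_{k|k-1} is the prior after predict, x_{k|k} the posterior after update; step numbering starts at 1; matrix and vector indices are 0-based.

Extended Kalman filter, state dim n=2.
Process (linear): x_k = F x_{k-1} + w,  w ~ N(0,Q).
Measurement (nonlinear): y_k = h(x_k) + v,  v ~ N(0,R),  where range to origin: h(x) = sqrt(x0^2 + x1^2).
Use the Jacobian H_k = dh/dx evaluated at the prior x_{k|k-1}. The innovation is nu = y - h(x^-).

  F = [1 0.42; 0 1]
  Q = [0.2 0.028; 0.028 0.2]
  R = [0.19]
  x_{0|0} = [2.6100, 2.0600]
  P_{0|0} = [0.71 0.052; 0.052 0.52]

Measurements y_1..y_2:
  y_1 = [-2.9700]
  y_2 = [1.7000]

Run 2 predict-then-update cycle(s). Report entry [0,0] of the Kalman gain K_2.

K[0,0] = -0.5691

step 1: x^-=[3.4752, 2.0600]  P^-=[1.0454 0.2984; 0.2984 0.7200]  H_jac=[0.8602 0.5099]  S=[1.4126]  K=[0.7443; 0.4416]  nu=[-7.0099]  x^+=[-1.7426, -1.0357]  P^+=[0.2628 -0.1659; -0.1659 0.4445]
step 2: x^-=[-2.1776, -1.0357]  P^-=[0.4018 0.0487; 0.0487 0.6445]  H_jac=[-0.9031 -0.4295]  S=[0.6744]  K=[-0.5691; -0.4758]  nu=[-0.7113]  x^+=[-1.7728, -0.6973]  P^+=[0.1834 -0.1338; -0.1338 0.4918]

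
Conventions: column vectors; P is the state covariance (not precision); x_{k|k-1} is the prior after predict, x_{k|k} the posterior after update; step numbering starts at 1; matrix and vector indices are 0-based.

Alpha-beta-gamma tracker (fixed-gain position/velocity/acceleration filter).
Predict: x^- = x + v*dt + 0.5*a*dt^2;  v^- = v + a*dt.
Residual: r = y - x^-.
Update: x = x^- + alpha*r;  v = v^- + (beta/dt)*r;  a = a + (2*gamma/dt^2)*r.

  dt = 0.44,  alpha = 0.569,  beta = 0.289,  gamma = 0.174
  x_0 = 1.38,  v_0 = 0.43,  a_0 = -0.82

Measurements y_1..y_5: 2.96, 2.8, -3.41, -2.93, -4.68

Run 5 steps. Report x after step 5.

step 1: x_pred=1.4898  r=1.4702  x^+=2.3264  v^+=1.0348  a^+=1.8227
step 2: x_pred=2.9581  r=-0.1581  x^+=2.8681  v^+=1.7330  a^+=1.5385
step 3: x_pred=3.7796  r=-7.1896  x^+=-0.3113  v^+=-2.3124  a^+=-11.3850
step 4: x_pred=-2.4308  r=-0.4992  x^+=-2.7148  v^+=-7.6496  a^+=-12.2823
step 5: x_pred=-7.2696  r=2.5896  x^+=-5.7961  v^+=-11.3529  a^+=-7.6274

x_post = -5.7961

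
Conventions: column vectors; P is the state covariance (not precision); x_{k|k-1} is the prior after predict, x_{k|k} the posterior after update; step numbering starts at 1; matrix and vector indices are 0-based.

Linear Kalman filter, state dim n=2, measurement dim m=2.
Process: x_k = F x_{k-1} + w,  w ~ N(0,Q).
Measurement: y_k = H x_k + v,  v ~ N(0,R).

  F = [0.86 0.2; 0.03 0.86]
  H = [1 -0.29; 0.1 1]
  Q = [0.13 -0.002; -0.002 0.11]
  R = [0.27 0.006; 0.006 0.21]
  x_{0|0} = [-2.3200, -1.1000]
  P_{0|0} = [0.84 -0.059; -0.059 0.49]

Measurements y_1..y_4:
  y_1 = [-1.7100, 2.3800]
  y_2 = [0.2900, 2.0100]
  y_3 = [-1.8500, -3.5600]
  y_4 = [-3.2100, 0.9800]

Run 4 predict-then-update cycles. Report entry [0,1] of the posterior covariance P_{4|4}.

step 1: x^-=[-2.2152, -1.0156]  P^-=[0.7506 0.0600; 0.0600 0.4701]  S=[1.0253 0.0029; 0.0029 0.6996]  K=[0.7145 0.1900; -0.0764 0.6809]  nu=[0.2107, 3.6171]  x^+=[-1.3775, 1.4310]  P^+=[0.2010 0.0241; 0.0241 0.1401]
step 2: x^-=[-0.8984, 1.1894]  P^-=[0.2926 0.0452; 0.0452 0.2151]  S=[0.5544 0.0168; 0.0168 0.4370]  K=[0.4995 0.1512; -0.0462 0.5042]  nu=[1.5333, 0.9105]  x^+=[0.0051, 1.5776]  P^+=[0.1417 0.0206; 0.0206 0.1035]
step 3: x^-=[0.3199, 1.3569]  P^-=[0.2460 0.0348; 0.0348 0.1878]  S=[0.5116 0.0100; 0.0100 0.4072]  K=[0.4585 0.1347; -0.0475 0.4708]  nu=[-1.7764, -4.9489]  x^+=[-1.1613, -0.8888]  P^+=[0.1299 0.0181; 0.0181 0.0968]
step 4: x^-=[-1.1765, -0.7992]  P^-=[0.2361 0.0315; 0.0315 0.1826]  S=[0.5032 0.0072; 0.0072 0.4013]  K=[0.4492 0.1292; -0.0494 0.4638]  nu=[-2.2653, 1.8969]  x^+=[-1.9491, 0.1925]  P^+=[0.1270 0.0171; 0.0171 0.0954]

P_post[0,1] = 0.0171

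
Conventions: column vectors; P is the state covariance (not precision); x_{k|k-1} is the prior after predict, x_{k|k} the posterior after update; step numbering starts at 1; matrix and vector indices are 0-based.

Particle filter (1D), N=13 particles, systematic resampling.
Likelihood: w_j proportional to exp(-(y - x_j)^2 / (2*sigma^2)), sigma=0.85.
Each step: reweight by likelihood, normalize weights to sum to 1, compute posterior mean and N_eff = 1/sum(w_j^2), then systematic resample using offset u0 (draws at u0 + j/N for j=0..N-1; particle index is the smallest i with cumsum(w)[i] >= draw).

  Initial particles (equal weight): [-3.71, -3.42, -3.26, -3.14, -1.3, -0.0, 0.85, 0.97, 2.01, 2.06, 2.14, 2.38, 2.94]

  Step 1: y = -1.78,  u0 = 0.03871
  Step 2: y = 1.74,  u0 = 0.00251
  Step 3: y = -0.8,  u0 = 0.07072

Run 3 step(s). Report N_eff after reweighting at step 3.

step 1: w=[0.0445, 0.0911, 0.1287, 0.1629, 0.4995, 0.0654, 0.0049, 0.0031, 0.0000, 0.0000, 0.0000, 0.0000, 0.0000]  mean=-2.0493  Neff=3.2561  idx=[0, 1, 2, 3, 3, 3, 4, 4, 4, 4, 4, 4, 5]
step 2: w=[0.0000, 0.0000, 0.0000, 0.0000, 0.0000, 0.0000, 0.0125, 0.0125, 0.0125, 0.0125, 0.0125, 0.0125, 0.9247]  mean=-0.0978  Neff=1.1681  idx=[6, 12, 12, 12, 12, 12, 12, 12, 12, 12, 12, 12, 12]
step 3: w=[0.0984, 0.0751, 0.0751, 0.0751, 0.0751, 0.0751, 0.0751, 0.0751, 0.0751, 0.0751, 0.0751, 0.0751, 0.0751]  mean=-0.1279  Neff=12.9160  idx=[0, 1, 2, 3, 4, 5, 6, 7, 8, 9, 10, 11, 12]

N_eff = 12.9160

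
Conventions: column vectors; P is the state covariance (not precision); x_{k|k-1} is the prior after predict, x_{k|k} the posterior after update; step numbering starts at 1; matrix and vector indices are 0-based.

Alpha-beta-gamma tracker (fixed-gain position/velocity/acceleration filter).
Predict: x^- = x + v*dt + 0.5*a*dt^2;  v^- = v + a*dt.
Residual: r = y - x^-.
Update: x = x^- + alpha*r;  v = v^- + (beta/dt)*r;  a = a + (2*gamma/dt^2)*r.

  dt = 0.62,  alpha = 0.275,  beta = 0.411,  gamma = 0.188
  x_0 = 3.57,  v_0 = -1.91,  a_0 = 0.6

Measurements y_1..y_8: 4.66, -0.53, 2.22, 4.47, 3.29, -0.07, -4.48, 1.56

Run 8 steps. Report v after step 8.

step 1: x_pred=2.5011  r=2.1589  x^+=3.0948  v^+=-0.1069  a^+=2.7117
step 2: x_pred=3.5497  r=-4.0797  x^+=2.4278  v^+=-1.1301  a^+=-1.2789
step 3: x_pred=1.4814  r=0.7386  x^+=1.6845  v^+=-1.4333  a^+=-0.5564
step 4: x_pred=0.6889  r=3.7811  x^+=1.7287  v^+=0.7282  a^+=3.1421
step 5: x_pred=2.7841  r=0.5059  x^+=2.9232  v^+=3.0117  a^+=3.6370
step 6: x_pred=5.4895  r=-5.5595  x^+=3.9606  v^+=1.5812  a^+=-1.8010
step 7: x_pred=4.5948  r=-9.0748  x^+=2.0993  v^+=-5.5512  a^+=-10.6776
step 8: x_pred=-3.3947  r=4.9547  x^+=-2.0322  v^+=-8.8868  a^+=-5.8311

v_post = -8.8868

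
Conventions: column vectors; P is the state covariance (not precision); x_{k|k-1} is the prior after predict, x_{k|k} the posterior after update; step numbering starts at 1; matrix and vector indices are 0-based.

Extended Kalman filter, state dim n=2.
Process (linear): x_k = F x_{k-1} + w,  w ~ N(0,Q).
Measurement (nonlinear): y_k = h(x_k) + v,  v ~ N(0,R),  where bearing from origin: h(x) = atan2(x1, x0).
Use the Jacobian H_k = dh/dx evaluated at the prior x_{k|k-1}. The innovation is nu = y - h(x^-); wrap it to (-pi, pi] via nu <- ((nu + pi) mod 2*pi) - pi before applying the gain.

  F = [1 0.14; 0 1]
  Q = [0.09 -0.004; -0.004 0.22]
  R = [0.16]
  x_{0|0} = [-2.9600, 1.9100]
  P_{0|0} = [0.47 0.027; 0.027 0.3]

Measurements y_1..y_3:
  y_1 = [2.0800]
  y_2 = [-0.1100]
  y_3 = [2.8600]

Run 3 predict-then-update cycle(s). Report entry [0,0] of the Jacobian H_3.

step 1: x^-=[-2.6926, 1.9100]  P^-=[0.5734 0.0650; 0.0650 0.5200]  H_jac=[-0.1753 -0.2471]  S=[0.2150]  K=[-0.5422; -0.6506]  nu=[-0.4446]  x^+=[-2.4515, 2.1993]  P^+=[0.5102 -0.0108; -0.0108 0.4290]
step 2: x^-=[-2.1436, 2.1993]  P^-=[0.6056 0.0452; 0.0452 0.6490]  H_jac=[-0.2332 -0.2273]  S=[0.2312]  K=[-0.6551; -0.6835]  nu=[-2.4534]  x^+=[-0.5364, 3.8761]  P^+=[0.5064 -0.0583; -0.0583 0.5410]
step 3: x^-=[0.0063, 3.8761]  P^-=[0.5906 0.0134; 0.0134 0.7610]  H_jac=[-0.2580 0.0004]  S=[0.1993]  K=[-0.7645; -0.0158]  nu=[1.2908]  x^+=[-0.9806, 3.8557]  P^+=[0.4742 0.0110; 0.0110 0.7609]

H_jac[0,0] = -0.2580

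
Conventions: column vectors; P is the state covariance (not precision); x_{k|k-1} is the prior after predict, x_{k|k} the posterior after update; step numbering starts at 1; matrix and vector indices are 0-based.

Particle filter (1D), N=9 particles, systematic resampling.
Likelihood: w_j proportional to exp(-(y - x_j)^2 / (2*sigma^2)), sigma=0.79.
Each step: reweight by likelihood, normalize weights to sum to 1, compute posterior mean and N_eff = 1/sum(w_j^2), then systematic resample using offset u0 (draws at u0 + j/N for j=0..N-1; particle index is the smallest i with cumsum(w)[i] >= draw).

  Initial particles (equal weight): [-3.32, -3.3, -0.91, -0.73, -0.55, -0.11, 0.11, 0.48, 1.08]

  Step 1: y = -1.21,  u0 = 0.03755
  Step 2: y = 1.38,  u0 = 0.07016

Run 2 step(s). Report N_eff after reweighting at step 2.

step 1: w=[0.0086, 0.0092, 0.2846, 0.2543, 0.2158, 0.1160, 0.0757, 0.0310, 0.0046]  mean=-0.6071  Neff=4.7037  idx=[2, 2, 2, 3, 3, 4, 4, 5, 6]
step 2: w=[0.0232, 0.0232, 0.0232, 0.0437, 0.0437, 0.0783, 0.0783, 0.2614, 0.4251]  mean=-0.1952  Neff=3.7493  idx=[3, 5, 6, 7, 7, 8, 8, 8, 8]

N_eff = 3.7493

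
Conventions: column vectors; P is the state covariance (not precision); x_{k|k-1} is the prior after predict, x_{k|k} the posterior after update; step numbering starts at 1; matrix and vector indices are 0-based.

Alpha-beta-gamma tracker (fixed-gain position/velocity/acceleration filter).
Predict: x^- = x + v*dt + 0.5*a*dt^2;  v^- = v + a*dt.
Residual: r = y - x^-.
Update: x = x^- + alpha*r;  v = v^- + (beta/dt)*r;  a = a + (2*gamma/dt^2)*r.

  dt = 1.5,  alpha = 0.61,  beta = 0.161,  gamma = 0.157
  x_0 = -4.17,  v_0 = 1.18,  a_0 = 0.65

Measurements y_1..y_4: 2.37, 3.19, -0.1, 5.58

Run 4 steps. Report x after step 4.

step 1: x_pred=-1.6687  r=4.0388  x^+=0.7949  v^+=2.5885  a^+=1.2136
step 2: x_pred=6.0430  r=-2.8530  x^+=4.3027  v^+=4.1027  a^+=0.8155
step 3: x_pred=11.3742  r=-11.4742  x^+=4.3749  v^+=4.0944  a^+=-0.7858
step 4: x_pred=9.6325  r=-4.0525  x^+=7.1605  v^+=2.4807  a^+=-1.3513

x_post = 7.1605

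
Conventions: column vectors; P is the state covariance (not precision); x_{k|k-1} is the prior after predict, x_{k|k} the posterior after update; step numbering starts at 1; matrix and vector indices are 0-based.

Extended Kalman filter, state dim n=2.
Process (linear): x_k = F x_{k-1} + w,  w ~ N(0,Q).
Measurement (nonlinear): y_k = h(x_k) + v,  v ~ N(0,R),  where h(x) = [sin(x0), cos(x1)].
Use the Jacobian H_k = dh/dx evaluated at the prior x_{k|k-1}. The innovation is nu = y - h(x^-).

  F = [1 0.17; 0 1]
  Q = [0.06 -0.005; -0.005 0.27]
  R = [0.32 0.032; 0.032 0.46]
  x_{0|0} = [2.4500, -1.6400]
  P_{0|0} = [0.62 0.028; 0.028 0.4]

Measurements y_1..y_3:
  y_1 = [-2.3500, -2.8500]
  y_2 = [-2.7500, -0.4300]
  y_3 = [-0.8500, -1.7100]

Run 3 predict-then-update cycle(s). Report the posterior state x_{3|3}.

x_post = [4.5772, -3.1921]

step 1: x^-=[2.1712, -1.6400]  P^-=[0.7011 0.0910; 0.0910 0.6700]  H_jac=[-0.5650 0.0000; 0.0000 0.9976]  S=[0.5438 -0.0193; -0.0193 1.1268]  K=[-0.7260 0.0681; -0.0735 0.5919]  nu=[-3.1751, -2.7809]  x^+=[4.2868, -3.0525]  P^+=[0.4073 0.0081; 0.0081 0.2706]
step 2: x^-=[3.7679, -3.0525]  P^-=[0.4779 0.0491; 0.0491 0.5406]  H_jac=[-0.8102 0.0000; 0.0000 0.0889]  S=[0.6337 0.0285; 0.0285 0.4643]  K=[-0.6131 0.0470; -0.0676 0.1077]  nu=[-2.1639, 0.5660]  x^+=[5.1212, -2.8452]  P^+=[0.2403 0.0225; 0.0225 0.5327]
step 3: x^-=[4.6375, -2.8452]  P^-=[0.3233 0.1080; 0.1080 0.8027]  H_jac=[-0.0748 0.0000; 0.0000 0.2921]  S=[0.3218 0.0296; 0.0296 0.5285]  K=[-0.0811 0.0643; -0.0663 0.4474]  nu=[0.1472, -0.7536]  x^+=[4.5772, -3.1921]  P^+=[0.3193 0.0923; 0.0923 0.6973]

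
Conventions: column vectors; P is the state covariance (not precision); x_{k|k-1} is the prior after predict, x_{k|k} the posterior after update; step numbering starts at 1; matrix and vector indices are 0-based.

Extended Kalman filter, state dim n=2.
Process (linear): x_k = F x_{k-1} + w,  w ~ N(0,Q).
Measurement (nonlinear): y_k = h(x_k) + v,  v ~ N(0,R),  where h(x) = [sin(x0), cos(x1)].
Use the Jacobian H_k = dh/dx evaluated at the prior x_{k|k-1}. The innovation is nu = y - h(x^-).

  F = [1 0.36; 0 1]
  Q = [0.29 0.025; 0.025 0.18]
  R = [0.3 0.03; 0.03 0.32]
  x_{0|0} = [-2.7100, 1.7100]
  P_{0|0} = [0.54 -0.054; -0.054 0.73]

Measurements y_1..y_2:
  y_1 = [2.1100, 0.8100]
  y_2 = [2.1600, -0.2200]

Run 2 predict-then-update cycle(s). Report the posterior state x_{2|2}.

x_post = [-5.1600, 1.3510]

step 1: x^-=[-2.0944, 1.7100]  P^-=[0.8857 0.2338; 0.2338 0.9100]  H_jac=[-0.5000 0.0000; 0.0000 -0.9903]  S=[0.5214 0.1458; 0.1458 1.2125]  K=[-0.8236 -0.0919; -0.0170 -0.7412]  nu=[2.9760, 0.9488]  x^+=[-4.6327, 0.9562]  P^+=[0.4997 0.0547; 0.0547 0.2400]
step 2: x^-=[-4.2885, 0.9562]  P^-=[0.8601 0.1661; 0.1661 0.4200]  H_jac=[-0.4113 0.0000; 0.0000 -0.8170]  S=[0.4455 0.0858; 0.0858 0.6004]  K=[-0.7718 -0.1157; -0.0445 -0.5652]  nu=[1.2485, -0.7966]  x^+=[-5.1600, 1.3510]  P^+=[0.5714 0.0736; 0.0736 0.2230]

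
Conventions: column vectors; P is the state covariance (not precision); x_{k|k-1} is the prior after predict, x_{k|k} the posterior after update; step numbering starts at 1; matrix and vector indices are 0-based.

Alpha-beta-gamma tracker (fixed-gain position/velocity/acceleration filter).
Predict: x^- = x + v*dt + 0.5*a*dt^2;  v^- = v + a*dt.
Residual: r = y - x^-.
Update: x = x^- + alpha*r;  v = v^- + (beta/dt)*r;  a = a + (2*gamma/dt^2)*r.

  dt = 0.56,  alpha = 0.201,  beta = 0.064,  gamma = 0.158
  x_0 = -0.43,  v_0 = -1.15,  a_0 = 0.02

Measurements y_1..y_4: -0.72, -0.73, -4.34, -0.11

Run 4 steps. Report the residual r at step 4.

resid = 2.5535

step 1: x_pred=-1.0709  r=0.3509  x^+=-1.0003  v^+=-1.0987  a^+=0.3735
step 2: x_pred=-1.5570  r=0.8270  x^+=-1.3908  v^+=-0.7950  a^+=1.2069
step 3: x_pred=-1.6468  r=-2.6932  x^+=-2.1881  v^+=-0.4269  a^+=-1.5069
step 4: x_pred=-2.6635  r=2.5535  x^+=-2.1502  v^+=-0.9790  a^+=1.0661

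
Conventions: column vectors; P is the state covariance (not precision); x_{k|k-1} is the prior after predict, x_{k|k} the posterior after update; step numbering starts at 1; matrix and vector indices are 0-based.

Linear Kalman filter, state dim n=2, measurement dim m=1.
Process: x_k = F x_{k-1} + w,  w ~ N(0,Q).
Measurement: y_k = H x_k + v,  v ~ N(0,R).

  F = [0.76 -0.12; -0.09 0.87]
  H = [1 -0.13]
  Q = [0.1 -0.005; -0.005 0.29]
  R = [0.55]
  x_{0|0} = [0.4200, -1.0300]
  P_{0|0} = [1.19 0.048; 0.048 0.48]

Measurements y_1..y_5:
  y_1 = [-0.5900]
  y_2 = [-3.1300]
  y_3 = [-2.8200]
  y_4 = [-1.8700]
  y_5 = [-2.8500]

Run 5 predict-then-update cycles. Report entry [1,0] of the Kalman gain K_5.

K[1,0] = -0.3222

step 1: x^-=[0.4428, -0.9339]  P^-=[0.7855 -0.1043; -0.1043 0.6554]  S=[1.3737]  K=[0.5817; -0.1379]  nu=[-1.1542]  x^+=[-0.2286, -0.7747]  P^+=[0.3207 0.0060; 0.0060 0.6293]
step 2: x^-=[-0.0808, -0.6534]  P^-=[0.2932 -0.0886; -0.0886 0.7680]  S=[0.8792]  K=[0.3466; -0.2144]  nu=[-3.1342]  x^+=[-1.1670, 0.0184]  P^+=[0.1876 -0.0233; -0.0233 0.7276]
step 3: x^-=[-0.8892, 0.1211]  P^-=[0.2231 -0.1095; -0.1095 0.8459]  S=[0.8158]  K=[0.2909; -0.2690]  nu=[-1.9151]  x^+=[-1.4462, 0.6361]  P^+=[0.1541 -0.0456; -0.0456 0.7869]
step 4: x^-=[-1.1755, 0.6836]  P^-=[0.2086 -0.1283; -0.1283 0.8940]  S=[0.8071]  K=[0.2792; -0.3030]  nu=[-0.6057]  x^+=[-1.3446, 0.8671]  P^+=[0.1457 -0.0601; -0.0601 0.8199]
step 5: x^-=[-1.1259, 0.8754]  P^-=[0.2069 -0.1409; -0.1409 0.9211]  S=[0.8091]  K=[0.2784; -0.3222]  nu=[-1.6103]  x^+=[-1.5742, 1.3942]  P^+=[0.1442 -0.0684; -0.0684 0.8372]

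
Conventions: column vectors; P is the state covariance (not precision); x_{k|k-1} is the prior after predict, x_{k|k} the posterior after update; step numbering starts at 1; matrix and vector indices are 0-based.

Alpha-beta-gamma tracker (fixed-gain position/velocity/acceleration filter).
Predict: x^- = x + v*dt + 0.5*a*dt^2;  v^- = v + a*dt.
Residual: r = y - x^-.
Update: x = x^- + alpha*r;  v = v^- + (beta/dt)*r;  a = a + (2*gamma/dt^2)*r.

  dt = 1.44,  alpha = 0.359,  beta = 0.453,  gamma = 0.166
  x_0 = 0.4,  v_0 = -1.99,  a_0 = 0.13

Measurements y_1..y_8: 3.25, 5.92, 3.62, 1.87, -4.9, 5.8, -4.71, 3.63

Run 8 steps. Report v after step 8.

step 1: x_pred=-2.3308  r=5.5808  x^+=-0.3273  v^+=-0.0472  a^+=1.0235
step 2: x_pred=0.6660  r=5.2540  x^+=2.5522  v^+=3.0795  a^+=1.8647
step 3: x_pred=8.9201  r=-5.3001  x^+=7.0174  v^+=4.0975  a^+=1.0162
step 4: x_pred=13.9713  r=-12.1013  x^+=9.6269  v^+=1.7539  a^+=-0.9213
step 5: x_pred=11.1972  r=-16.0972  x^+=5.4183  v^+=-4.6368  a^+=-3.4986
step 6: x_pred=-4.8860  r=10.6860  x^+=-1.0498  v^+=-6.3132  a^+=-1.7877
step 7: x_pred=-11.9943  r=7.2843  x^+=-9.3792  v^+=-6.5960  a^+=-0.6215
step 8: x_pred=-19.5218  r=23.1518  x^+=-11.2103  v^+=-0.2077  a^+=3.0853

v_post = -0.2077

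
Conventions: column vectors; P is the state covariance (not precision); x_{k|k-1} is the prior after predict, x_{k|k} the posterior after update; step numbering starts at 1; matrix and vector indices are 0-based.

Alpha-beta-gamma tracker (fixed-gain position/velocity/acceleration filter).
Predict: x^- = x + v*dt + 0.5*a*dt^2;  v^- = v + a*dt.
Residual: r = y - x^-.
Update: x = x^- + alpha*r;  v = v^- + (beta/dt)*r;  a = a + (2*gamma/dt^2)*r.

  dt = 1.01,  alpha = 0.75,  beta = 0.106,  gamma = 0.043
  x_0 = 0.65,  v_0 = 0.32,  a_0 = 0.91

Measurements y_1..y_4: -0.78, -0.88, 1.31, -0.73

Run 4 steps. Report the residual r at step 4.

resid = -4.4352

step 1: x_pred=1.4373  r=-2.2173  x^+=-0.2257  v^+=1.0064  a^+=0.7231
step 2: x_pred=1.1596  r=-2.0396  x^+=-0.3701  v^+=1.5226  a^+=0.5511
step 3: x_pred=1.4488  r=-0.1388  x^+=1.3447  v^+=2.0647  a^+=0.5394
step 4: x_pred=3.7052  r=-4.4352  x^+=0.3788  v^+=2.1440  a^+=0.1655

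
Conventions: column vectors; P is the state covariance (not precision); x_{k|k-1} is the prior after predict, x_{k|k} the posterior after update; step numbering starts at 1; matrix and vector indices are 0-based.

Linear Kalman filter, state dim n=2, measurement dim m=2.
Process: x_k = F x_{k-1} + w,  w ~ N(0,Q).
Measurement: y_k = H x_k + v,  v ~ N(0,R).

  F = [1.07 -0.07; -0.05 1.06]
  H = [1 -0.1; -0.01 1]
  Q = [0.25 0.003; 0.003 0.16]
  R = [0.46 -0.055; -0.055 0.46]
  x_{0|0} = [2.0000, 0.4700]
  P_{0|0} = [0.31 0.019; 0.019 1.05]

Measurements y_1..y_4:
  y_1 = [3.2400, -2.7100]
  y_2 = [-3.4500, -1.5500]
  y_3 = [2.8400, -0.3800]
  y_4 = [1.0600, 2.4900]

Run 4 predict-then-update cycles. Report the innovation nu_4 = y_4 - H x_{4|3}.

step 1: x^-=[2.1071, 0.3982]  P^-=[0.6072 -0.0699; -0.0699 1.3385]  S=[1.0946 -0.2649; -0.2649 1.8000]  K=[0.5713 0.0419; -0.0063 0.7431]  nu=[1.1727, -3.0871]  x^+=[2.6478, -1.9032]  P^+=[0.2595 -0.0096; -0.0096 0.3421]
step 2: x^-=[2.9664, -2.1498]  P^-=[0.5502 -0.0471; -0.0471 0.5460]  S=[1.0251 -0.1623; -0.1623 1.0070]  K=[0.5470 0.0359; -0.0137 0.5405]  nu=[-6.6313, 0.6295]  x^+=[-0.6386, -1.7188]  P^+=[0.2486 -0.0111; -0.0111 0.2493]
step 3: x^-=[-0.5630, -1.7900]  P^-=[0.5374 -0.0414; -0.0414 0.4419]  S=[1.0102 -0.1460; -0.1460 0.9027]  K=[0.5413 0.0357; -0.0143 0.4876]  nu=[3.2240, 1.4044]  x^+=[1.2324, -1.1512]  P^+=[0.2460 -0.0109; -0.0109 0.2250]
step 4: x^-=[1.3992, -1.2819]  P^-=[0.5343 -0.0392; -0.0392 0.4146]  S=[1.0063 -0.1411; -0.1411 0.8754]  K=[0.5399 0.0361; -0.0140 0.4717]  nu=[-0.4674, 3.7859]  x^+=[1.2835, 0.5107]  P^+=[0.2453 -0.0106; -0.0106 0.2177]

innov = [-0.4674, 3.7859]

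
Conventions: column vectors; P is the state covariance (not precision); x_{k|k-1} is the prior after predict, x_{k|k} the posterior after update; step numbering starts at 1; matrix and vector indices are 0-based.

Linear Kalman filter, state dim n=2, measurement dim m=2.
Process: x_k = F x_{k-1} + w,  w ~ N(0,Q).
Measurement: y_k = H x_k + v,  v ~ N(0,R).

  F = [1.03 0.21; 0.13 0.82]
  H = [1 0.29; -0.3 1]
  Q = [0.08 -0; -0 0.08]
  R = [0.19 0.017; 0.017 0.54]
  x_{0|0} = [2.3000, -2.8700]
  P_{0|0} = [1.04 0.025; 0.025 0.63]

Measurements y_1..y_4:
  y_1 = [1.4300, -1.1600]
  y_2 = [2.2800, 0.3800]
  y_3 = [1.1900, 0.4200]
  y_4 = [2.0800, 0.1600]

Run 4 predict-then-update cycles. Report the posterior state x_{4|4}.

step 1: x^-=[1.7663, -2.0544]  P^-=[1.2219 0.2695; 0.2695 0.5265]  S=[1.6125 0.0492; 0.0492 1.0148]  K=[0.8104 -0.1349; 0.2488 0.4271]  nu=[0.2595, 1.4243]  x^+=[1.7844, -1.3815]  P^+=[0.1553 -0.0125; -0.0125 0.2311]
step 2: x^-=[1.5478, -0.9009]  P^-=[0.2495 0.0497; 0.0497 0.2354]  S=[0.4882 0.0558; 0.0558 0.7680]  K=[0.5490 -0.0726; 0.2106 0.2718]  nu=[0.9934, 1.7452]  x^+=[1.9665, -0.2174]  P^+=[0.1028 0.0010; 0.0010 0.1506]
step 3: x^-=[1.9798, 0.0774]  P^-=[0.1961 0.0405; 0.0405 0.1832]  S=[0.4250 0.0483; 0.0483 0.7165]  K=[0.4958 -0.0590; 0.1947 0.2256]  nu=[-0.8123, 0.9366]  x^+=[1.5219, 0.1305]  P^+=[0.0920 0.0042; 0.0042 0.1264]
step 4: x^-=[1.5950, 0.3049]  P^-=[0.1850 0.0377; 0.0377 0.1674]  S=[0.4109 0.0445; 0.0445 0.7014]  K=[0.4828 -0.0560; 0.1871 0.2107]  nu=[0.3966, 0.3336]  x^+=[1.7678, 0.4494]  P^+=[0.0894 0.0048; 0.0048 0.1184]

x_post = [1.7678, 0.4494]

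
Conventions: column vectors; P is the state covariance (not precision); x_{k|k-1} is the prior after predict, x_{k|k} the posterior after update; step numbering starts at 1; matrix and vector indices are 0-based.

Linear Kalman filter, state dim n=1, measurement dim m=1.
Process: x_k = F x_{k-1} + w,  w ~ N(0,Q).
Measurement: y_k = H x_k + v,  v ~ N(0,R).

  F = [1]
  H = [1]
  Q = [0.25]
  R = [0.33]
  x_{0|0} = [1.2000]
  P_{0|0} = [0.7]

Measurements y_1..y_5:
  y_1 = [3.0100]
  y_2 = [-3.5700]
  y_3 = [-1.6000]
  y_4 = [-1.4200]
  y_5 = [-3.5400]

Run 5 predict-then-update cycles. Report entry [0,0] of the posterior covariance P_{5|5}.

step 1: x^-=[1.2000]  P^-=[0.9500]  S=[1.2800]  K=[0.7422]  nu=[1.8100]  x^+=[2.5434]  P^+=[0.2449]
step 2: x^-=[2.5434]  P^-=[0.4949]  S=[0.8249]  K=[0.6000]  nu=[-6.1134]  x^+=[-1.1244]  P^+=[0.1980]
step 3: x^-=[-1.1244]  P^-=[0.4480]  S=[0.7780]  K=[0.5758]  nu=[-0.4756]  x^+=[-1.3983]  P^+=[0.1900]
step 4: x^-=[-1.3983]  P^-=[0.4400]  S=[0.7700]  K=[0.5714]  nu=[-0.0217]  x^+=[-1.4107]  P^+=[0.1886]
step 5: x^-=[-1.4107]  P^-=[0.4386]  S=[0.7686]  K=[0.5706]  nu=[-2.1293]  x^+=[-2.6257]  P^+=[0.1883]

P_post[0,0] = 0.1883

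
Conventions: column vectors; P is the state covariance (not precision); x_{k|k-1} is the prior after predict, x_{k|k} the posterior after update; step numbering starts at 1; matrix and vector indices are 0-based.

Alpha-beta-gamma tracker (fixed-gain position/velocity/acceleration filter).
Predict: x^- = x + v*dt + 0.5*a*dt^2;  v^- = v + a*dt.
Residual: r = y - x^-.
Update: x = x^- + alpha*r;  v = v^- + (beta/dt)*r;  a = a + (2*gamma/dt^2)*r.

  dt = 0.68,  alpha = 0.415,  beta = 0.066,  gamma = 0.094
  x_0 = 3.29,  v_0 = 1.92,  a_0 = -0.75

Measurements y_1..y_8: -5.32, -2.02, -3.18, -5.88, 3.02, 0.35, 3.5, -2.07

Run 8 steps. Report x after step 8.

x_post = -0.6623

step 1: x_pred=4.4222  r=-9.7422  x^+=0.3792  v^+=0.4644  a^+=-4.7109
step 2: x_pred=-0.3942  r=-1.6258  x^+=-1.0689  v^+=-2.8968  a^+=-5.3720
step 3: x_pred=-4.2807  r=1.1007  x^+=-3.8239  v^+=-6.4429  a^+=-4.9244
step 4: x_pred=-9.3436  r=3.4636  x^+=-7.9062  v^+=-9.4553  a^+=-3.5162
step 5: x_pred=-15.1488  r=18.1688  x^+=-7.6087  v^+=-10.0829  a^+=3.8707
step 6: x_pred=-13.5702  r=13.9202  x^+=-7.7933  v^+=-6.0997  a^+=9.5303
step 7: x_pred=-9.7377  r=13.2377  x^+=-4.2441  v^+=1.6657  a^+=14.9125
step 8: x_pred=0.3364  r=-2.4064  x^+=-0.6623  v^+=11.5727  a^+=13.9341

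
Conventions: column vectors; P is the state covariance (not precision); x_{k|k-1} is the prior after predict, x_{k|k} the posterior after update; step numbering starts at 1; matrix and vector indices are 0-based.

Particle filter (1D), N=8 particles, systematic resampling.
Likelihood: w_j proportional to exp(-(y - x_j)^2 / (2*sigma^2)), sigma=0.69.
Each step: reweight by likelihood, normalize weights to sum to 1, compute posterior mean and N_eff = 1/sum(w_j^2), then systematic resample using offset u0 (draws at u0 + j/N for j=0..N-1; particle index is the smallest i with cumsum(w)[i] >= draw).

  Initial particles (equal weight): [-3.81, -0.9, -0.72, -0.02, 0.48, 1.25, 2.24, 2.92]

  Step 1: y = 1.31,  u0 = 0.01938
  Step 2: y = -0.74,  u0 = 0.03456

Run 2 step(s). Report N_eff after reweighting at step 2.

step 1: w=[0.0000, 0.0028, 0.0062, 0.0734, 0.2282, 0.4687, 0.1897, 0.0309]  mean=1.2023  Neff=3.1829  idx=[3, 4, 4, 5, 5, 5, 5, 6]
step 2: w=[0.5464, 0.1973, 0.1973, 0.0147, 0.0147, 0.0147, 0.0147, 0.0001]  mean=0.2523  Neff=2.6502  idx=[0, 0, 0, 0, 0, 1, 2, 2]

N_eff = 2.6502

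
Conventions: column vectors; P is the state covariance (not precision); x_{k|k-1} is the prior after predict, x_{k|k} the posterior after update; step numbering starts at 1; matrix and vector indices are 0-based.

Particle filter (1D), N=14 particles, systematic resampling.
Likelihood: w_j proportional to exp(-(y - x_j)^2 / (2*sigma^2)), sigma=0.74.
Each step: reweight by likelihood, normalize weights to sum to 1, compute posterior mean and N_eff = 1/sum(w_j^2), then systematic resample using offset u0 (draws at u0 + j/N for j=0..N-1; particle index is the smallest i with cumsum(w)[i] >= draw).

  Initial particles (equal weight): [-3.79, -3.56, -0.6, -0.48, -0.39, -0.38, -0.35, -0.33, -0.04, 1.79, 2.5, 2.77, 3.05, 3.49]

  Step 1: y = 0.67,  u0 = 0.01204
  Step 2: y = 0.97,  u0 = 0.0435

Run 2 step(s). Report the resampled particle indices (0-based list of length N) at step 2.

step 1: w=[0.0000, 0.0000, 0.0749, 0.0977, 0.1171, 0.1194, 0.1264, 0.1311, 0.2062, 0.1039, 0.0154, 0.0058, 0.0019, 0.0002]  mean=-0.0316  Neff=7.6993  idx=[2, 3, 3, 4, 5, 5, 6, 6, 7, 7, 8, 8, 8, 9]
step 2: w=[0.0299, 0.0417, 0.0417, 0.0525, 0.0538, 0.0538, 0.0579, 0.0579, 0.0607, 0.0607, 0.1119, 0.1119, 0.1119, 0.1537]  mean=0.0619  Neff=11.3382  idx=[1, 3, 4, 5, 6, 8, 9, 10, 10, 11, 12, 12, 13, 13]

resampled_idx = [1, 3, 4, 5, 6, 8, 9, 10, 10, 11, 12, 12, 13, 13]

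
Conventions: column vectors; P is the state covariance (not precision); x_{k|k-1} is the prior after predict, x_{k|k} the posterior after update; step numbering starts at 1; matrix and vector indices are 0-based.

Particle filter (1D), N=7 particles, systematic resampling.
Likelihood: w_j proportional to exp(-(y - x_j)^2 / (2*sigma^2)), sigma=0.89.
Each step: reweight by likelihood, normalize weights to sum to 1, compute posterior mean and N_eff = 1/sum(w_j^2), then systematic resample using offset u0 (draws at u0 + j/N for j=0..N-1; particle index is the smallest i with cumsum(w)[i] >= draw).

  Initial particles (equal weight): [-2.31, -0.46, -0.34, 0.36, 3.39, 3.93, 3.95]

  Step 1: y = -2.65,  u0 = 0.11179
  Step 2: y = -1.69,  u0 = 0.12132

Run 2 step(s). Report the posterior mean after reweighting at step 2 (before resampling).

step 1: w=[0.9152, 0.0477, 0.0339, 0.0032, 0.0000, 0.0000, 0.0000]  mean=-2.1463  Neff=1.1891  idx=[0, 0, 0, 0, 0, 0, 2]
step 2: w=[0.1562, 0.1562, 0.1562, 0.1562, 0.1562, 0.1562, 0.0630]  mean=-2.1859  Neff=6.6535  idx=[0, 1, 2, 3, 4, 5, 6]

post_mean = -2.1859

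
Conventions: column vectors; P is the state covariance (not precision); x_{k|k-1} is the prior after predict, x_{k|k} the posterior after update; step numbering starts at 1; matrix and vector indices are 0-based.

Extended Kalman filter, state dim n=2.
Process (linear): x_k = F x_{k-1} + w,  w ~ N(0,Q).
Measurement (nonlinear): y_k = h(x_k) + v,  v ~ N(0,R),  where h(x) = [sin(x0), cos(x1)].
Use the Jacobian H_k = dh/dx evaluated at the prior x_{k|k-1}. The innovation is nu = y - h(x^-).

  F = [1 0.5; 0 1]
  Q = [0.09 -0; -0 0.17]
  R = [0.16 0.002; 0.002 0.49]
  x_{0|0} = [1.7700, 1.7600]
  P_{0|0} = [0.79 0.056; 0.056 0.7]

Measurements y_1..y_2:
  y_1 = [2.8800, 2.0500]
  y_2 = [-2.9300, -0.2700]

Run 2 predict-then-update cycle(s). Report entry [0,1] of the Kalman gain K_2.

K[0,1] = -0.0107

step 1: x^-=[2.6500, 1.7600]  P^-=[1.1110 0.4060; 0.4060 0.8700]  H_jac=[-0.8816 0.0000; 0.0000 -0.9822]  S=[1.0235 0.3535; 0.3535 1.3292]  K=[-0.9397 -0.0501; -0.1406 -0.6054]  nu=[2.4080, 2.2381]  x^+=[0.2752, 0.0665]  P^+=[0.1707 0.0269; 0.0269 0.3023]
step 2: x^-=[0.3084, 0.0665]  P^-=[0.3631 0.1781; 0.1781 0.4723]  H_jac=[0.9528 0.0000; 0.0000 -0.0664]  S=[0.4897 -0.0093; -0.0093 0.4921]  K=[0.7064 -0.0107; 0.3454 -0.0572]  nu=[-3.2336, -1.2678]  x^+=[-1.9621, -0.9778]  P^+=[0.1186 0.0579; 0.0579 0.4120]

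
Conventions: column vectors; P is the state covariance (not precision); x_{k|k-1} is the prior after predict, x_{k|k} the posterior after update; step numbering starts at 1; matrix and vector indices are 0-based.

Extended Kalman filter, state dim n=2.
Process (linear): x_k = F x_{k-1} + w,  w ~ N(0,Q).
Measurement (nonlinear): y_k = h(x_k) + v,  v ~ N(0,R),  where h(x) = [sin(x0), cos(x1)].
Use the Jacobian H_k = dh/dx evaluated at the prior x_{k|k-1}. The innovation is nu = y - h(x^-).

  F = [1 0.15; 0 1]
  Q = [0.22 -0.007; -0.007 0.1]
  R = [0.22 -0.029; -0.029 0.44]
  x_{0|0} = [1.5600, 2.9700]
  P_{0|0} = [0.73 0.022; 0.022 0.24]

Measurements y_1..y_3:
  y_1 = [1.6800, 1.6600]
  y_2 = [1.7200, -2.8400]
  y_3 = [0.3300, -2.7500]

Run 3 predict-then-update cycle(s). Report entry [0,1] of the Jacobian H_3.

step 1: x^-=[2.0055, 2.9700]  P^-=[0.9620 0.0510; 0.0510 0.3400]  H_jac=[-0.4211 0.0000; 0.0000 -0.1708]  S=[0.3906 -0.0253; -0.0253 0.4499]  K=[-1.0422 -0.0780; -0.0636 -0.1326]  nu=[0.7730, 2.6453]  x^+=[0.9934, 2.5700]  P^+=[0.5391 0.0241; 0.0241 0.3309]
step 2: x^-=[1.3789, 2.5700]  P^-=[0.7737 0.0667; 0.0667 0.4309]  H_jac=[0.1907 0.0000; 0.0000 -0.5409]  S=[0.2481 -0.0359; -0.0359 0.5661]  K=[0.5908 -0.0263; -0.0083 -0.4123]  nu=[0.7384, -1.9989]  x^+=[1.8678, 3.3881]  P^+=[0.6856 0.0531; 0.0531 0.3349]
step 3: x^-=[2.3760, 3.3881]  P^-=[0.9291 0.0963; 0.0963 0.4349]  H_jac=[-0.7209 0.0000; 0.0000 0.2440]  S=[0.7029 -0.0459; -0.0459 0.4659]  K=[-0.9558 -0.0438; -0.0844 0.2194]  nu=[-0.3630, -1.7802]  x^+=[2.8009, 3.0281]  P^+=[0.2899 0.0346; 0.0346 0.4058]

H_jac[0,1] = 0.0000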